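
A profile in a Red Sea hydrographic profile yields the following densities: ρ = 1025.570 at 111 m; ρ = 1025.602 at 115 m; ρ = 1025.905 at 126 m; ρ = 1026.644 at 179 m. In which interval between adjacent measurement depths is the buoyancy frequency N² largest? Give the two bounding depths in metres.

115–126 m

Compute the density gradient over each adjacent pair:
  111–115 m: Δρ/Δz = 0.032/4 = 8.0 × 10⁻³ kg m⁻⁴
  115–126 m: Δρ/Δz = 0.303/11 = 0.028 kg m⁻⁴
  126–179 m: Δρ/Δz = 0.739/53 = 0.014 kg m⁻⁴
The largest gradient is in the 115–126 m interval — the pycnocline.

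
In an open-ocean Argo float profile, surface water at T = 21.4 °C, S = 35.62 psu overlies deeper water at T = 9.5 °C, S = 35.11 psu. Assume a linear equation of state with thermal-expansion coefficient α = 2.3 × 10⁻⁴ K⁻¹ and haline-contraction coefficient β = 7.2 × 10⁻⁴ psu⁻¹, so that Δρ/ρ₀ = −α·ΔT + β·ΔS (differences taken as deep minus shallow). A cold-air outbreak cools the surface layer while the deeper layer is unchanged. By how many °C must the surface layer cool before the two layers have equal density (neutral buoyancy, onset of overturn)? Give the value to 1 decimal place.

10.3 °C

Neutral buoyancy requires Δρ = 0, i.e. −α(T_deep − T_surf′) + β(S_deep − S_surf) = 0.
T_surf′ = T_deep − (β/α)·ΔS = 9.5 − (7.2 × 10⁻⁴/2.3 × 10⁻⁴)·(-0.51) = 11.097 °C.
Cooling required: 21.4 − (11.097) = 10.303 °C.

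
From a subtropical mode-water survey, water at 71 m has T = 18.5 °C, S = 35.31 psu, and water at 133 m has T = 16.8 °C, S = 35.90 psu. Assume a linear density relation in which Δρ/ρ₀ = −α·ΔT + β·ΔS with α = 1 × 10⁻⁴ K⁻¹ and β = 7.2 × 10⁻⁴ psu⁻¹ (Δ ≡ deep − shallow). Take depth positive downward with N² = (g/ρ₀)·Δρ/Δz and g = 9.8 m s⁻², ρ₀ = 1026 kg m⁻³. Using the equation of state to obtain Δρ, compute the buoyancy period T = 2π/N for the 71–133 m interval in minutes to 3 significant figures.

10.8 min

ΔT = -1.7 K, ΔS = +0.59 psu (deep − shallow).
Δρ/ρ₀ = −αΔT + βΔS = 1.70 × 10⁻⁴ + 4.248 × 10⁻⁴ = 5.948 × 10⁻⁴, so Δρ ≈ 0.6103 kg m⁻³.
N² = (g/ρ₀)·Δρ/Δz = g·(Δρ/ρ₀)/Δz = 9.8 × 5.948 × 10⁻⁴ / 62 = 9.4017 × 10⁻⁵ s⁻².
N = √(9.4017 × 10⁻⁵) = 9.6962 × 10⁻³ rad s⁻¹ → T = 2π/N = 648.00 s = 10.800 min ≈ 10.8 min.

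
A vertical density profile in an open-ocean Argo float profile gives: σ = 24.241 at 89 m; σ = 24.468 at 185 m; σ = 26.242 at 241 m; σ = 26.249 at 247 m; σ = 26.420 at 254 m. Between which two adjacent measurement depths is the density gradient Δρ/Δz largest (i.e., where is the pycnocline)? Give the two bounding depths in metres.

Compute the density gradient over each adjacent pair:
  89–185 m: Δρ/Δz = 0.227/96 = 2.4 × 10⁻³ kg m⁻⁴
  185–241 m: Δρ/Δz = 1.774/56 = 0.032 kg m⁻⁴
  241–247 m: Δρ/Δz = 0.007/6 = 1.2 × 10⁻³ kg m⁻⁴
  247–254 m: Δρ/Δz = 0.171/7 = 0.024 kg m⁻⁴
The largest gradient is in the 185–241 m interval — the pycnocline.

185–241 m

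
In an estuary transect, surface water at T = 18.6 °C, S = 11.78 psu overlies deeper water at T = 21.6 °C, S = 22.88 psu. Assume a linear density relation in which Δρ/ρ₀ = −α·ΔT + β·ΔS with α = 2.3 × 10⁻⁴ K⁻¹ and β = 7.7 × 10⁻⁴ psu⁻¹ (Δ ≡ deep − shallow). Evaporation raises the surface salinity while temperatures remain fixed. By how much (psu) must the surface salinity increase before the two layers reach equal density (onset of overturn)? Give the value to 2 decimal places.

10.20 psu

Neutral buoyancy requires −α(T_deep − T_surf) + β(S_deep − S_surf′) = 0.
S_surf′ = S_deep − (α/β)·ΔT = 22.88 − (2.3 × 10⁻⁴/7.7 × 10⁻⁴)·(+3.0) = 21.9839 psu.
Increase required: 21.9839 − 11.78 = 10.2039 psu.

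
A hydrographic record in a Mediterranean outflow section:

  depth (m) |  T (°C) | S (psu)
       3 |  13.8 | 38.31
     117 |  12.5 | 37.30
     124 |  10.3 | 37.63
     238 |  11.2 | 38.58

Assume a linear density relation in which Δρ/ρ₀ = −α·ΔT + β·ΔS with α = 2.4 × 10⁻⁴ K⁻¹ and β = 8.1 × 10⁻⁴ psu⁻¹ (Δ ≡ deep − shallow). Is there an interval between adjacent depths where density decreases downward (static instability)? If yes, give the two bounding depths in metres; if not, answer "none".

Evaluate Δρ/ρ₀ = −αΔT + βΔS across each adjacent pair:
  3–117 m: −αΔT+βΔS = −(2.4 × 10⁻⁴)(-1.3)+(8.1 × 10⁻⁴)(-1.01) = -5.1 × 10⁻⁴ → UNSTABLE
  117–124 m: −αΔT+βΔS = −(2.4 × 10⁻⁴)(-2.2)+(8.1 × 10⁻⁴)(+0.33) = 8.0 × 10⁻⁴ → stable
  124–238 m: −αΔT+βΔS = −(2.4 × 10⁻⁴)(+0.9)+(8.1 × 10⁻⁴)(+0.95) = 5.5 × 10⁻⁴ → stable
The 3–117 m interval has Δρ < 0: lighter water underlies denser water.

3–117 m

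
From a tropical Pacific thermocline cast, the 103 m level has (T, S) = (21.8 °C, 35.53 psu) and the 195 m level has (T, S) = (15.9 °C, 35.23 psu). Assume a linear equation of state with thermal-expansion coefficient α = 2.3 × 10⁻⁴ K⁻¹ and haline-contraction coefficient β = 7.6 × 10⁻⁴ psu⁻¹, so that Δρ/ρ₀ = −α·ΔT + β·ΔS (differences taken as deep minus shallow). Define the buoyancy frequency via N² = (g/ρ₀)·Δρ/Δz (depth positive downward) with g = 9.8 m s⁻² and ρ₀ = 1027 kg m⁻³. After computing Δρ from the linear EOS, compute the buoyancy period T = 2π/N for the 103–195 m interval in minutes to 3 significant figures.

ΔT = -5.9 K, ΔS = -0.30 psu (deep − shallow).
Δρ/ρ₀ = −αΔT + βΔS = 1.357 × 10⁻³ − 2.28 × 10⁻⁴ = 1.129 × 10⁻³, so Δρ ≈ 1.159 kg m⁻³.
N² = (g/ρ₀)·Δρ/Δz = g·(Δρ/ρ₀)/Δz = 9.8 × 1.129 × 10⁻³ / 92 = 1.2026 × 10⁻⁴ s⁻².
N = √(1.2026 × 10⁻⁴) = 0.010966 rad s⁻¹ → T = 2π/N = 572.97 s = 9.5495 min ≈ 9.55 min.

9.55 min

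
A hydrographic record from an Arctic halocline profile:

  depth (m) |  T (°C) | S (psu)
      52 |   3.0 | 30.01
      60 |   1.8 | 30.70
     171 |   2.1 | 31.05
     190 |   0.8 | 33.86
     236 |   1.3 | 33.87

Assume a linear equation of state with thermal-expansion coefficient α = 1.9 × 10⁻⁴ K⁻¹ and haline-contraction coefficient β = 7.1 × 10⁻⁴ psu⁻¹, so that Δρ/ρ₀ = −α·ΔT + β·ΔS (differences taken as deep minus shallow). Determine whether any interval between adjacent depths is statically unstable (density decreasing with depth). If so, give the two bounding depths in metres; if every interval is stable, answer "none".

190–236 m

Evaluate Δρ/ρ₀ = −αΔT + βΔS across each adjacent pair:
  52–60 m: −αΔT+βΔS = −(1.9 × 10⁻⁴)(-1.2)+(7.1 × 10⁻⁴)(+0.69) = 7.2 × 10⁻⁴ → stable
  60–171 m: −αΔT+βΔS = −(1.9 × 10⁻⁴)(+0.3)+(7.1 × 10⁻⁴)(+0.35) = 1.9 × 10⁻⁴ → stable
  171–190 m: −αΔT+βΔS = −(1.9 × 10⁻⁴)(-1.3)+(7.1 × 10⁻⁴)(+2.81) = 2.2 × 10⁻³ → stable
  190–236 m: −αΔT+βΔS = −(1.9 × 10⁻⁴)(+0.5)+(7.1 × 10⁻⁴)(+0.01) = -8.8 × 10⁻⁵ → UNSTABLE
The 190–236 m interval has Δρ < 0: lighter water underlies denser water.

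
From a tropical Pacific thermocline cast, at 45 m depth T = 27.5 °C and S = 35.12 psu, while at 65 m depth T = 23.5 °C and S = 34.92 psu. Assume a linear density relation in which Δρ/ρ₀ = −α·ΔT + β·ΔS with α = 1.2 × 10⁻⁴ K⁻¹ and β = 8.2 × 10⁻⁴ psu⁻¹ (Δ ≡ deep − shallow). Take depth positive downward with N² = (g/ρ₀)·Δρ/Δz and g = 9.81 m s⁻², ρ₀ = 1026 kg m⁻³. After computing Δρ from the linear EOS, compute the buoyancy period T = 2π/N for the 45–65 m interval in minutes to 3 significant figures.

ΔT = -4.0 K, ΔS = -0.20 psu (deep − shallow).
Δρ/ρ₀ = −αΔT + βΔS = 4.80 × 10⁻⁴ − 1.64 × 10⁻⁴ = 3.16 × 10⁻⁴, so Δρ ≈ 0.3242 kg m⁻³.
N² = (g/ρ₀)·Δρ/Δz = g·(Δρ/ρ₀)/Δz = 9.81 × 3.16 × 10⁻⁴ / 20 = 1.5500 × 10⁻⁴ s⁻².
N = √(1.5500 × 10⁻⁴) = 0.012450 rad s⁻¹ → T = 2π/N = 504.67 s = 8.4112 min ≈ 8.41 min.

8.41 min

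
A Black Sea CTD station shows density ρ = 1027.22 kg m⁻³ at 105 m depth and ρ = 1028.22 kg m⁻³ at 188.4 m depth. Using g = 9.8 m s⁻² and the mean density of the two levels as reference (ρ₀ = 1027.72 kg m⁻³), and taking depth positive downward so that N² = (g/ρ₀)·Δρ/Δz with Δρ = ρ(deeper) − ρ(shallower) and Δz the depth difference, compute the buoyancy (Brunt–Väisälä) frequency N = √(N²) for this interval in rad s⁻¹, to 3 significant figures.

0.0107 rad s⁻¹

Δρ = 1028.22 − 1027.22 = 1.00 kg m⁻³ over Δz = 188.4 − 105 = 83.4 m.
N² = (9.8/1027.72) × (1.00/83.4) = 1.1434 × 10⁻⁴ s⁻².
N = √(1.1434 × 10⁻⁴) = 0.010693 rad s⁻¹ ≈ 0.0107 rad s⁻¹.
N² > 0, so the interval is statically stable.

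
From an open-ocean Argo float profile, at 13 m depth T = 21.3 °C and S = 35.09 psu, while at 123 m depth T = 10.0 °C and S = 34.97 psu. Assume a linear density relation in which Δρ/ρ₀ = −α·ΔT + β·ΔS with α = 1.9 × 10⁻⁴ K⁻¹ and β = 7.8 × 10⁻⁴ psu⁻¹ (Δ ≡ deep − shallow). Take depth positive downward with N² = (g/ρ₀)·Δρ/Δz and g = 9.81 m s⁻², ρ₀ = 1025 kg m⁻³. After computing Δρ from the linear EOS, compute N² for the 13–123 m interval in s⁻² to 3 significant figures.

1.83 × 10⁻⁴ s⁻²

ΔT = -11.3 K, ΔS = -0.12 psu (deep − shallow).
Δρ/ρ₀ = −αΔT + βΔS = 2.147 × 10⁻³ − 9.36 × 10⁻⁵ = 2.0534 × 10⁻³, so Δρ ≈ 2.105 kg m⁻³.
N² = (g/ρ₀)·Δρ/Δz = g·(Δρ/ρ₀)/Δz = 9.81 × 2.0534 × 10⁻³ / 110 = 1.8313 × 10⁻⁴ s⁻² ≈ 1.83 × 10⁻⁴ s⁻².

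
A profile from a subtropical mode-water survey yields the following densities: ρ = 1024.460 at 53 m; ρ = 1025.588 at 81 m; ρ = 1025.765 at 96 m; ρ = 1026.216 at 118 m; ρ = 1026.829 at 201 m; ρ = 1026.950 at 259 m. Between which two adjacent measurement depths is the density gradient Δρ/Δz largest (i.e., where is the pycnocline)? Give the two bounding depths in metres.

53–81 m

Compute the density gradient over each adjacent pair:
  53–81 m: Δρ/Δz = 1.128/28 = 0.040 kg m⁻⁴
  81–96 m: Δρ/Δz = 0.177/15 = 0.012 kg m⁻⁴
  96–118 m: Δρ/Δz = 0.451/22 = 0.021 kg m⁻⁴
  118–201 m: Δρ/Δz = 0.613/83 = 7.4 × 10⁻³ kg m⁻⁴
  201–259 m: Δρ/Δz = 0.121/58 = 2.1 × 10⁻³ kg m⁻⁴
The largest gradient is in the 53–81 m interval — the pycnocline.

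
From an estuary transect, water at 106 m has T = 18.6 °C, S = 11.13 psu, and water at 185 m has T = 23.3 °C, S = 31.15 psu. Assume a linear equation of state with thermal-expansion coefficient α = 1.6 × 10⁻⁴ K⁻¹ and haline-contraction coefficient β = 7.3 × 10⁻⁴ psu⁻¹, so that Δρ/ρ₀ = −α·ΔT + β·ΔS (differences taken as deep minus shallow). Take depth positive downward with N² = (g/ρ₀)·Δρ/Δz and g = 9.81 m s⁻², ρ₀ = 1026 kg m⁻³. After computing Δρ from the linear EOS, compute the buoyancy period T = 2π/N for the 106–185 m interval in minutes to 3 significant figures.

ΔT = +4.7 K, ΔS = +20.02 psu (deep − shallow).
Δρ/ρ₀ = −αΔT + βΔS = -7.52 × 10⁻⁴ + 0.0146146 = 0.0138626, so Δρ ≈ 14.22 kg m⁻³.
N² = (g/ρ₀)·Δρ/Δz = g·(Δρ/ρ₀)/Δz = 9.81 × 0.0138626 / 79 = 1.7214 × 10⁻³ s⁻².
N = √(1.7214 × 10⁻³) = 0.041490 rad s⁻¹ → T = 2π/N = 151.44 s = 2.5240 min ≈ 2.52 min.

2.52 min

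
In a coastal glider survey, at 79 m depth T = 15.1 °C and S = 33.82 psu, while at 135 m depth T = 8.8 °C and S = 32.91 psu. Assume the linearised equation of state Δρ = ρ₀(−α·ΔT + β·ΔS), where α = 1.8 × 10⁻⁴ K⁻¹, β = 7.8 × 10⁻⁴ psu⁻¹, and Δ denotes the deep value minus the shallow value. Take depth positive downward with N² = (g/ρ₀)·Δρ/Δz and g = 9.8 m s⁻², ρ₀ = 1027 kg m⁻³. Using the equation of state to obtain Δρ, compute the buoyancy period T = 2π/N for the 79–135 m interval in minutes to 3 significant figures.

12.2 min

ΔT = -6.3 K, ΔS = -0.91 psu (deep − shallow).
Δρ/ρ₀ = −αΔT + βΔS = 1.134 × 10⁻³ − 7.098 × 10⁻⁴ = 4.242 × 10⁻⁴, so Δρ ≈ 0.4357 kg m⁻³.
N² = (g/ρ₀)·Δρ/Δz = g·(Δρ/ρ₀)/Δz = 9.8 × 4.242 × 10⁻⁴ / 56 = 7.4235 × 10⁻⁵ s⁻².
N = √(7.4235 × 10⁻⁵) = 8.6160 × 10⁻³ rad s⁻¹ → T = 2π/N = 729.25 s = 12.154 min ≈ 12.2 min.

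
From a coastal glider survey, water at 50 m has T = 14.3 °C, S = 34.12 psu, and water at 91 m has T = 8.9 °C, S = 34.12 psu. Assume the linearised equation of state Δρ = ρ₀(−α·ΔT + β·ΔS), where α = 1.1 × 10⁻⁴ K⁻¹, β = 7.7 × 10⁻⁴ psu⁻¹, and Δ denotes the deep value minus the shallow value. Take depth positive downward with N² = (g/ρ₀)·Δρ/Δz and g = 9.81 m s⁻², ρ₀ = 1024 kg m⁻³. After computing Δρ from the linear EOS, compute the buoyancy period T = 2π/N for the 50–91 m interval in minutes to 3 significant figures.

8.78 min

ΔT = -5.4 K, ΔS = +0.00 psu (deep − shallow).
Δρ/ρ₀ = −αΔT + βΔS = 5.94 × 10⁻⁴ + 0 = 5.94 × 10⁻⁴, so Δρ ≈ 0.6083 kg m⁻³.
N² = (g/ρ₀)·Δρ/Δz = g·(Δρ/ρ₀)/Δz = 9.81 × 5.94 × 10⁻⁴ / 41 = 1.4213 × 10⁻⁴ s⁻².
N = √(1.4213 × 10⁻⁴) = 0.011922 rad s⁻¹ → T = 2π/N = 527.02 s = 8.7837 min ≈ 8.78 min.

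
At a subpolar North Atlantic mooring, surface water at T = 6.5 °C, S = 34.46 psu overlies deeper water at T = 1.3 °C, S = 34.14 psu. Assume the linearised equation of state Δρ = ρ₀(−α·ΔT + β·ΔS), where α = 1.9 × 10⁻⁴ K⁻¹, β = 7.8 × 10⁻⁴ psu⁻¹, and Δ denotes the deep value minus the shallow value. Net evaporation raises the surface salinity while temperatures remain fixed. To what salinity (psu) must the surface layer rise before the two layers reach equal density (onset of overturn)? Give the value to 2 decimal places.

35.41 psu

Neutral buoyancy requires −α(T_deep − T_surf) + β(S_deep − S_surf′) = 0.
S_surf′ = S_deep − (α/β)·ΔT = 34.14 − (1.9 × 10⁻⁴/7.8 × 10⁻⁴)·(-5.2) = 35.4067 psu.
Increase required: 35.4067 − 34.46 = 0.9467 psu.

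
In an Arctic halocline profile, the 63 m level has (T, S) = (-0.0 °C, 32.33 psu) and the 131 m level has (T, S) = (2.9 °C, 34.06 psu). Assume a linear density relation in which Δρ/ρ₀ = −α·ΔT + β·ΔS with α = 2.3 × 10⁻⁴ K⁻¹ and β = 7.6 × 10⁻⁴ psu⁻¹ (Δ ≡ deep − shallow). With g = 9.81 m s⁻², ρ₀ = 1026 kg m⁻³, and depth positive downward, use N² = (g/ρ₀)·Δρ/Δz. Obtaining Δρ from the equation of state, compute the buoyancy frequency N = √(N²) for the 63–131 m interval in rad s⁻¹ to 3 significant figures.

ΔT = +2.9 K, ΔS = +1.73 psu (deep − shallow).
Δρ/ρ₀ = −αΔT + βΔS = -6.67 × 10⁻⁴ + 1.3148 × 10⁻³ = 6.478 × 10⁻⁴, so Δρ ≈ 0.6646 kg m⁻³.
N² = (g/ρ₀)·Δρ/Δz = g·(Δρ/ρ₀)/Δz = 9.81 × 6.478 × 10⁻⁴ / 68 = 9.3455 × 10⁻⁵ s⁻².
N = √(9.3455 × 10⁻⁵) = 9.6672 × 10⁻³ rad s⁻¹ ≈ 9.67 × 10⁻³ rad s⁻¹.

9.67 × 10⁻³ rad s⁻¹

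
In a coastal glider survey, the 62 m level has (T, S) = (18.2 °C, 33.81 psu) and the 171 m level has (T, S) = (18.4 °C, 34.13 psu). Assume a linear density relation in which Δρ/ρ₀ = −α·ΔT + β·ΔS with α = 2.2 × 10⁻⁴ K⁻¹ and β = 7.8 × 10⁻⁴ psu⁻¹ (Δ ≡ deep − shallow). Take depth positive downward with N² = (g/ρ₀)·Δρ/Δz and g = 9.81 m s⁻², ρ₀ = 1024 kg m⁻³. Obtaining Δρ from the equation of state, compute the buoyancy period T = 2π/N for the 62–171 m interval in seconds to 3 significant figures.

ΔT = +0.2 K, ΔS = +0.32 psu (deep − shallow).
Δρ/ρ₀ = −αΔT + βΔS = -4.40 × 10⁻⁵ + 2.496 × 10⁻⁴ = 2.056 × 10⁻⁴, so Δρ ≈ 0.2105 kg m⁻³.
N² = (g/ρ₀)·Δρ/Δz = g·(Δρ/ρ₀)/Δz = 9.81 × 2.056 × 10⁻⁴ / 109 = 1.8504 × 10⁻⁵ s⁻².
N = √(1.8504 × 10⁻⁵) = 4.3016 × 10⁻³ rad s⁻¹ → T = 2π/N = 1.4607 × 10³ s ≈ 1.46 × 10³ s.

1.46 × 10³ s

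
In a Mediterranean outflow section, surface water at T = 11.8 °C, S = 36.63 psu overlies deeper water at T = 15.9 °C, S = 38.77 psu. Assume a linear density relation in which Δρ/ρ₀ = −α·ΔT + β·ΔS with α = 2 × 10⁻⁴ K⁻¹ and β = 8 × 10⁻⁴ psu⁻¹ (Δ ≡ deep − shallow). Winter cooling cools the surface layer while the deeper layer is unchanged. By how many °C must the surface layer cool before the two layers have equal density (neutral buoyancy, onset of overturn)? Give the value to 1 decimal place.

4.5 °C

Neutral buoyancy requires Δρ = 0, i.e. −α(T_deep − T_surf′) + β(S_deep − S_surf) = 0.
T_surf′ = T_deep − (β/α)·ΔS = 15.9 − (8 × 10⁻⁴/2 × 10⁻⁴)·(+2.14) = 7.340 °C.
Cooling required: 11.8 − (7.340) = 4.460 °C.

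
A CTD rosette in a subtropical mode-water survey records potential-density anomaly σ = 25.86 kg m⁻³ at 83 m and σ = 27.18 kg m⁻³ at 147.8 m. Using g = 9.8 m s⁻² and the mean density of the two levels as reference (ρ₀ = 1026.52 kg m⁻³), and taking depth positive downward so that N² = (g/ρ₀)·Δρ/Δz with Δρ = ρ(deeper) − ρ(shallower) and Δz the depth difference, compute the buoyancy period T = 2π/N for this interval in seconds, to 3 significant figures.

451 s

Δρ = 1027.18 − 1025.86 = 1.32 kg m⁻³ over Δz = 147.8 − 83 = 64.8 m.
N² = (9.8/1026.52) × (1.32/64.8) = 1.9447 × 10⁻⁴ s⁻².
N = √(1.9447 × 10⁻⁴) = 0.013945 rad s⁻¹, so T = 2π/N = 450.57 s ≈ 451 s.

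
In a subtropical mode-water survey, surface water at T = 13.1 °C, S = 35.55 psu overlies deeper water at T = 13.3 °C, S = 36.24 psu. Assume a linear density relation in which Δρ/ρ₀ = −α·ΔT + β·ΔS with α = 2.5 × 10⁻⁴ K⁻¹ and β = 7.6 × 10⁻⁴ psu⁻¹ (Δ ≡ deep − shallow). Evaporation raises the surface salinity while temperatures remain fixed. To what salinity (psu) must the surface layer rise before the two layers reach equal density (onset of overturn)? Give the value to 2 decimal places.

Neutral buoyancy requires −α(T_deep − T_surf) + β(S_deep − S_surf′) = 0.
S_surf′ = S_deep − (α/β)·ΔT = 36.24 − (2.5 × 10⁻⁴/7.6 × 10⁻⁴)·(+0.2) = 36.1742 psu.
Increase required: 36.1742 − 35.55 = 0.6242 psu.

36.17 psu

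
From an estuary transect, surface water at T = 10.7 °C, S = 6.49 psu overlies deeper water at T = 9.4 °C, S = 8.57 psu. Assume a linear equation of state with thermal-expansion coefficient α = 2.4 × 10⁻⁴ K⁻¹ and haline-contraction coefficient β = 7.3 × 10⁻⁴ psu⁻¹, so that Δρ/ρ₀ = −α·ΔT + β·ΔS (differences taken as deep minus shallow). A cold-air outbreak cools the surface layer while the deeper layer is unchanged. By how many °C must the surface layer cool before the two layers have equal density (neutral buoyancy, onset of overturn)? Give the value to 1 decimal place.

Neutral buoyancy requires Δρ = 0, i.e. −α(T_deep − T_surf′) + β(S_deep − S_surf) = 0.
T_surf′ = T_deep − (β/α)·ΔS = 9.4 − (7.3 × 10⁻⁴/2.4 × 10⁻⁴)·(+2.08) = 3.073 °C.
Cooling required: 10.7 − (3.073) = 7.627 °C.

7.6 °C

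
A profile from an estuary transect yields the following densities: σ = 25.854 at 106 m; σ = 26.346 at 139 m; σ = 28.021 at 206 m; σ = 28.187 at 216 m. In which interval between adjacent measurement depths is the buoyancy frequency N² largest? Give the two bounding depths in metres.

139–206 m

Compute the density gradient over each adjacent pair:
  106–139 m: Δρ/Δz = 0.492/33 = 0.015 kg m⁻⁴
  139–206 m: Δρ/Δz = 1.675/67 = 0.025 kg m⁻⁴
  206–216 m: Δρ/Δz = 0.166/10 = 0.017 kg m⁻⁴
The largest gradient is in the 139–206 m interval — the pycnocline.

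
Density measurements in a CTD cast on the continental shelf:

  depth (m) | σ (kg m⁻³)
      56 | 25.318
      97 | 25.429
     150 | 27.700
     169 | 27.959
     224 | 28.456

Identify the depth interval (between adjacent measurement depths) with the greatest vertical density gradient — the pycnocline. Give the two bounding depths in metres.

Compute the density gradient over each adjacent pair:
  56–97 m: Δρ/Δz = 0.111/41 = 2.7 × 10⁻³ kg m⁻⁴
  97–150 m: Δρ/Δz = 2.271/53 = 0.043 kg m⁻⁴
  150–169 m: Δρ/Δz = 0.259/19 = 0.014 kg m⁻⁴
  169–224 m: Δρ/Δz = 0.497/55 = 9.0 × 10⁻³ kg m⁻⁴
The largest gradient is in the 97–150 m interval — the pycnocline.

97–150 m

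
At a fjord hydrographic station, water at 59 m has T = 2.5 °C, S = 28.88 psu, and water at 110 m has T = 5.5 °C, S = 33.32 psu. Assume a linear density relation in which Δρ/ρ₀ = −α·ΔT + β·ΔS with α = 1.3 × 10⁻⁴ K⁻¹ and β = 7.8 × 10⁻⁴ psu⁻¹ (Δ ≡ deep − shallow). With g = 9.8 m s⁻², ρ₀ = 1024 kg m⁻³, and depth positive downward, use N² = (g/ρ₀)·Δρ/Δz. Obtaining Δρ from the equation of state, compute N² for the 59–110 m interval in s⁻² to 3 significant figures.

5.91 × 10⁻⁴ s⁻²

ΔT = +3.0 K, ΔS = +4.44 psu (deep − shallow).
Δρ/ρ₀ = −αΔT + βΔS = -3.90 × 10⁻⁴ + 3.4632 × 10⁻³ = 3.0732 × 10⁻³, so Δρ ≈ 3.147 kg m⁻³.
N² = (g/ρ₀)·Δρ/Δz = g·(Δρ/ρ₀)/Δz = 9.8 × 3.0732 × 10⁻³ / 51 = 5.9054 × 10⁻⁴ s⁻² ≈ 5.91 × 10⁻⁴ s⁻².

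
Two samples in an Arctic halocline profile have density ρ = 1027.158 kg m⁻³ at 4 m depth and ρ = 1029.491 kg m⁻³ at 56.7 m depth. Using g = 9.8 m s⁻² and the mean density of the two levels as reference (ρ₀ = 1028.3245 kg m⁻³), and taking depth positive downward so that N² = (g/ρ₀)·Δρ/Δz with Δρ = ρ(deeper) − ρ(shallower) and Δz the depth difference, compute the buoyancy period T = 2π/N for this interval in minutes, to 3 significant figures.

5.10 min

Δρ = 1029.491 − 1027.158 = 2.333 kg m⁻³ over Δz = 56.7 − 4 = 52.7 m.
N² = (9.8/1028.3245) × (2.333/52.7) = 4.2189 × 10⁻⁴ s⁻².
N = √(4.2189 × 10⁻⁴) = 0.020540 rad s⁻¹, so T = 2π/N = 305.90 s = 5.0983 min ≈ 5.10 min.
A positive N² confirms static stability across the interval.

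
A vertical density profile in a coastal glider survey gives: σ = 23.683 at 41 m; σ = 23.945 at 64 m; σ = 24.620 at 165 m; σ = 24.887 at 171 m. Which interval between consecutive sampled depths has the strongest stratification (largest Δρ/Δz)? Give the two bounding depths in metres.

Compute the density gradient over each adjacent pair:
  41–64 m: Δρ/Δz = 0.262/23 = 0.011 kg m⁻⁴
  64–165 m: Δρ/Δz = 0.675/101 = 6.7 × 10⁻³ kg m⁻⁴
  165–171 m: Δρ/Δz = 0.267/6 = 0.045 kg m⁻⁴
The largest gradient is in the 165–171 m interval — the pycnocline.

165–171 m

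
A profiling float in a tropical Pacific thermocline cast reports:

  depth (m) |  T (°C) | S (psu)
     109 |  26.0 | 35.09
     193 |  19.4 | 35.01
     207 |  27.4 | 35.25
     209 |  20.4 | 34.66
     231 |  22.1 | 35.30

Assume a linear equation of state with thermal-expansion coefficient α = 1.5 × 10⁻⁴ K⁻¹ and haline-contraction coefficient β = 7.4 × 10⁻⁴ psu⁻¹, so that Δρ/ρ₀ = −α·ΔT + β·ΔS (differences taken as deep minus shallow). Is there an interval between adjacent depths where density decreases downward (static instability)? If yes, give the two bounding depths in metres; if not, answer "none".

193–207 m

Evaluate Δρ/ρ₀ = −αΔT + βΔS across each adjacent pair:
  109–193 m: −αΔT+βΔS = −(1.5 × 10⁻⁴)(-6.6)+(7.4 × 10⁻⁴)(-0.08) = 9.3 × 10⁻⁴ → stable
  193–207 m: −αΔT+βΔS = −(1.5 × 10⁻⁴)(+8.0)+(7.4 × 10⁻⁴)(+0.24) = -1.0 × 10⁻³ → UNSTABLE
  207–209 m: −αΔT+βΔS = −(1.5 × 10⁻⁴)(-7.0)+(7.4 × 10⁻⁴)(-0.59) = 6.1 × 10⁻⁴ → stable
  209–231 m: −αΔT+βΔS = −(1.5 × 10⁻⁴)(+1.7)+(7.4 × 10⁻⁴)(+0.64) = 2.2 × 10⁻⁴ → stable
The 193–207 m interval has Δρ < 0: lighter water underlies denser water.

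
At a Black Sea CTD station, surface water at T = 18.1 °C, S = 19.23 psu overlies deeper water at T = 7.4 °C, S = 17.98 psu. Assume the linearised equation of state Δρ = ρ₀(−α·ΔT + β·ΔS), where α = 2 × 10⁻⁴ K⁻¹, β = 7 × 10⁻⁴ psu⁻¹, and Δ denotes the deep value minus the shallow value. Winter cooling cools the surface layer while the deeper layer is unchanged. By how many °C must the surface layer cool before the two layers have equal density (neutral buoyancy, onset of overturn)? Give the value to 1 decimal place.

6.3 °C

Neutral buoyancy requires Δρ = 0, i.e. −α(T_deep − T_surf′) + β(S_deep − S_surf) = 0.
T_surf′ = T_deep − (β/α)·ΔS = 7.4 − (7 × 10⁻⁴/2 × 10⁻⁴)·(-1.25) = 11.775 °C.
Cooling required: 18.1 − (11.775) = 6.325 °C.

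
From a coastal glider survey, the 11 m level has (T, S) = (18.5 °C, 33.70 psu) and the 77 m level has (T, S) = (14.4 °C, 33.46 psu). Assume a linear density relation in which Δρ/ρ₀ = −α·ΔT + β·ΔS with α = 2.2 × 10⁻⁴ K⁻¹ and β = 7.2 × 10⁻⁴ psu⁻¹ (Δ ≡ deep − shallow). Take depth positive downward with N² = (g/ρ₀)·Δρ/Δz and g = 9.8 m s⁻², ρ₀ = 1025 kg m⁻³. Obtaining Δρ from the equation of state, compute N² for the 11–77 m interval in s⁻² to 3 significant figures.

ΔT = -4.1 K, ΔS = -0.24 psu (deep − shallow).
Δρ/ρ₀ = −αΔT + βΔS = 9.02 × 10⁻⁴ − 1.728 × 10⁻⁴ = 7.292 × 10⁻⁴, so Δρ ≈ 0.7474 kg m⁻³.
N² = (g/ρ₀)·Δρ/Δz = g·(Δρ/ρ₀)/Δz = 9.8 × 7.292 × 10⁻⁴ / 66 = 1.0828 × 10⁻⁴ s⁻² ≈ 1.08 × 10⁻⁴ s⁻².

1.08 × 10⁻⁴ s⁻²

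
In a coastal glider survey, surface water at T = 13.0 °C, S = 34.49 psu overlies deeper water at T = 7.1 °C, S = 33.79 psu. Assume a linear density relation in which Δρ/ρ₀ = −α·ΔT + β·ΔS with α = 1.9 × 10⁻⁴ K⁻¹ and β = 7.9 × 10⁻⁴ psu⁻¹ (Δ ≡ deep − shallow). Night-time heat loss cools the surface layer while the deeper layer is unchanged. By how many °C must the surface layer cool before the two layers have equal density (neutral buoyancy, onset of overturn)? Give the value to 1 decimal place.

3.0 °C

Neutral buoyancy requires Δρ = 0, i.e. −α(T_deep − T_surf′) + β(S_deep − S_surf) = 0.
T_surf′ = T_deep − (β/α)·ΔS = 7.1 − (7.9 × 10⁻⁴/1.9 × 10⁻⁴)·(-0.70) = 10.011 °C.
Cooling required: 13.0 − (10.011) = 2.989 °C.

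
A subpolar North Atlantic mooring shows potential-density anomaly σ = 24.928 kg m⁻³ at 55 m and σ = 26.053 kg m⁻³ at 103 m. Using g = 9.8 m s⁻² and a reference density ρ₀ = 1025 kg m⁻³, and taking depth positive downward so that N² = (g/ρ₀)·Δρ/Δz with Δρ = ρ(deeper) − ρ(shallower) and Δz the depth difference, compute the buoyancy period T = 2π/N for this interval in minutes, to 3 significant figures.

7.00 min

Δρ = 1026.053 − 1024.928 = 1.125 kg m⁻³ over Δz = 103 − 55 = 48 m.
N² = (9.8/1025) × (1.125/48) = 2.2409 × 10⁻⁴ s⁻².
N = √(2.2409 × 10⁻⁴) = 0.014970 rad s⁻¹, so T = 2π/N = 419.72 s = 6.9953 min ≈ 7.00 min.
A positive N² confirms static stability across the interval.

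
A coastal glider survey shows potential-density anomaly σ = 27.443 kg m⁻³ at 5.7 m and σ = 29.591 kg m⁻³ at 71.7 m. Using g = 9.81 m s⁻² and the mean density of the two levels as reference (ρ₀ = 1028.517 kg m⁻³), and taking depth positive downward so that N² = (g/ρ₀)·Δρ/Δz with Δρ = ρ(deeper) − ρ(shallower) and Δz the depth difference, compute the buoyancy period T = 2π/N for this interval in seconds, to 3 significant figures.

357 s

Δρ = 1029.591 − 1027.443 = 2.148 kg m⁻³ over Δz = 71.7 − 5.7 = 66 m.
N² = (9.81/1028.517) × (2.148/66) = 3.1042 × 10⁻⁴ s⁻².
N = √(3.1042 × 10⁻⁴) = 0.017619 rad s⁻¹, so T = 2π/N = 356.61 s ≈ 357 s.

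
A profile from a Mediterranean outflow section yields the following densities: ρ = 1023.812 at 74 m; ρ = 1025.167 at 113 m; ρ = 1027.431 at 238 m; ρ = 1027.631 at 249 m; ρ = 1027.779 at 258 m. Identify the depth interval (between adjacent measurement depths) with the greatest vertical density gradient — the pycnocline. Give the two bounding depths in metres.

Compute the density gradient over each adjacent pair:
  74–113 m: Δρ/Δz = 1.355/39 = 0.035 kg m⁻⁴
  113–238 m: Δρ/Δz = 2.264/125 = 0.018 kg m⁻⁴
  238–249 m: Δρ/Δz = 0.200/11 = 0.018 kg m⁻⁴
  249–258 m: Δρ/Δz = 0.148/9 = 0.016 kg m⁻⁴
The largest gradient is in the 74–113 m interval — the pycnocline.

74–113 m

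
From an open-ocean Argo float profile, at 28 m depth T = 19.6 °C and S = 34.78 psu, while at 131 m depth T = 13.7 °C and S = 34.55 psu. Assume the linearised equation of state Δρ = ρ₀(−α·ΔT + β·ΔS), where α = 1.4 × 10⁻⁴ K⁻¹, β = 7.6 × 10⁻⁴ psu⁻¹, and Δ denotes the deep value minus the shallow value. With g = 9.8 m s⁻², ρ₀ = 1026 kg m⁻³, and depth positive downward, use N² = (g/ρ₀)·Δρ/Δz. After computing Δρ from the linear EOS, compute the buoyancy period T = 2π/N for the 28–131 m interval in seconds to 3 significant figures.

ΔT = -5.9 K, ΔS = -0.23 psu (deep − shallow).
Δρ/ρ₀ = −αΔT + βΔS = 8.26 × 10⁻⁴ − 1.748 × 10⁻⁴ = 6.512 × 10⁻⁴, so Δρ ≈ 0.6681 kg m⁻³.
N² = (g/ρ₀)·Δρ/Δz = g·(Δρ/ρ₀)/Δz = 9.8 × 6.512 × 10⁻⁴ / 103 = 6.1959 × 10⁻⁵ s⁻².
N = √(6.1959 × 10⁻⁵) = 7.8714 × 10⁻³ rad s⁻¹ → T = 2π/N = 798.23 s ≈ 798 s.

798 s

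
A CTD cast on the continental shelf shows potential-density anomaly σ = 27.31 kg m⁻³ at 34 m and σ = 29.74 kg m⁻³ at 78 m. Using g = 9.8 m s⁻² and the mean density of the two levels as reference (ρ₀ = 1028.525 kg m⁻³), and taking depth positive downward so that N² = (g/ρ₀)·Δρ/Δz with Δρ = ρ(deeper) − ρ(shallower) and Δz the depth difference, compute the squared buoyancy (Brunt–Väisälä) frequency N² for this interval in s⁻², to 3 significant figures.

5.26 × 10⁻⁴ s⁻²

Δρ = 1029.74 − 1027.31 = 2.43 kg m⁻³ over Δz = 78 − 34 = 44 m.
N² = (9.8/1028.525) × (2.43/44) = 5.2622 × 10⁻⁴ s⁻² ≈ 5.26 × 10⁻⁴ s⁻².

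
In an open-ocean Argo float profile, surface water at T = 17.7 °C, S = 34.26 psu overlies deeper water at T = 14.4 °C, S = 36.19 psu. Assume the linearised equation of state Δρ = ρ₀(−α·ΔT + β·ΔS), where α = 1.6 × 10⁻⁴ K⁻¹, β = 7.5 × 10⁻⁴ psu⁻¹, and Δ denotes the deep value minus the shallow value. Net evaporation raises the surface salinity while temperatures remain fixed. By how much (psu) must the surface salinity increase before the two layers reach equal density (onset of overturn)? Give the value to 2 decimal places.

2.63 psu

Neutral buoyancy requires −α(T_deep − T_surf) + β(S_deep − S_surf′) = 0.
S_surf′ = S_deep − (α/β)·ΔT = 36.19 − (1.6 × 10⁻⁴/7.5 × 10⁻⁴)·(-3.3) = 36.8940 psu.
Increase required: 36.8940 − 34.26 = 2.6340 psu.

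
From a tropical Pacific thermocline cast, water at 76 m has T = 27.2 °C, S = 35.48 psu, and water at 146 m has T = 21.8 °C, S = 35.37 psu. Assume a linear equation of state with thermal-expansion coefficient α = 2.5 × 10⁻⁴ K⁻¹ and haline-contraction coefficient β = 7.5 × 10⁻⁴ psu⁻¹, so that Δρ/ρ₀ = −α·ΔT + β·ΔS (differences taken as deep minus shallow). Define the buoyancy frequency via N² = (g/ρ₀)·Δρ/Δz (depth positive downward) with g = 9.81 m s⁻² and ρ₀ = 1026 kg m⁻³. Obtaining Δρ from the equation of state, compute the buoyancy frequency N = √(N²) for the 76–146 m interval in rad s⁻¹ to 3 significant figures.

0.0133 rad s⁻¹

ΔT = -5.4 K, ΔS = -0.11 psu (deep − shallow).
Δρ/ρ₀ = −αΔT + βΔS = 1.35 × 10⁻³ − 8.25 × 10⁻⁵ = 1.2675 × 10⁻³, so Δρ ≈ 1.300 kg m⁻³.
N² = (g/ρ₀)·Δρ/Δz = g·(Δρ/ρ₀)/Δz = 9.81 × 1.2675 × 10⁻³ / 70 = 1.7763 × 10⁻⁴ s⁻².
N = √(1.7763 × 10⁻⁴) = 0.013328 rad s⁻¹ ≈ 0.0133 rad s⁻¹.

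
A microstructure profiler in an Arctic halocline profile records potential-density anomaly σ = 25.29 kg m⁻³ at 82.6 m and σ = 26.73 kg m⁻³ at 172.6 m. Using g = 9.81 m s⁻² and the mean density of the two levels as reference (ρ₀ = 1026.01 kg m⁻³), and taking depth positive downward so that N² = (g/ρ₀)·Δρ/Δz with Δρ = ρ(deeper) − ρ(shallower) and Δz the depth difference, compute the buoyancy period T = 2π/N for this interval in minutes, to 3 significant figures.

Δρ = 1026.73 − 1025.29 = 1.44 kg m⁻³ over Δz = 172.6 − 82.6 = 90 m.
N² = (9.81/1026.01) × (1.44/90) = 1.5298 × 10⁻⁴ s⁻².
N = √(1.5298 × 10⁻⁴) = 0.012369 rad s⁻¹, so T = 2π/N = 507.98 s = 8.4663 min ≈ 8.47 min.
N² > 0, so the interval is statically stable.

8.47 min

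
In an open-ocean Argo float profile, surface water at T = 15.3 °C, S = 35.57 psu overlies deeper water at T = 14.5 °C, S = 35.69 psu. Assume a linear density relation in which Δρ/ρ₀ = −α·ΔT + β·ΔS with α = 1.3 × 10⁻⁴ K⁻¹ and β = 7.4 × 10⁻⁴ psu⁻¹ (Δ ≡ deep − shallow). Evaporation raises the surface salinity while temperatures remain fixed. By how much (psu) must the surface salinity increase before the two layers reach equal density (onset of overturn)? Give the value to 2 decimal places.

Neutral buoyancy requires −α(T_deep − T_surf) + β(S_deep − S_surf′) = 0.
S_surf′ = S_deep − (α/β)·ΔT = 35.69 − (1.3 × 10⁻⁴/7.4 × 10⁻⁴)·(-0.8) = 35.8305 psu.
Increase required: 35.8305 − 35.57 = 0.2605 psu.

0.26 psu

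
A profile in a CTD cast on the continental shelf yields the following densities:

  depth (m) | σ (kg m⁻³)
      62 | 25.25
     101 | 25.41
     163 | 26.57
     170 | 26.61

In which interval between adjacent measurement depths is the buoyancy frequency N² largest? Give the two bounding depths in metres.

101–163 m

Compute the density gradient over each adjacent pair:
  62–101 m: Δρ/Δz = 0.16/39 = 4.1 × 10⁻³ kg m⁻⁴
  101–163 m: Δρ/Δz = 1.16/62 = 0.019 kg m⁻⁴
  163–170 m: Δρ/Δz = 0.04/7 = 5.7 × 10⁻³ kg m⁻⁴
The largest gradient is in the 101–163 m interval — the pycnocline.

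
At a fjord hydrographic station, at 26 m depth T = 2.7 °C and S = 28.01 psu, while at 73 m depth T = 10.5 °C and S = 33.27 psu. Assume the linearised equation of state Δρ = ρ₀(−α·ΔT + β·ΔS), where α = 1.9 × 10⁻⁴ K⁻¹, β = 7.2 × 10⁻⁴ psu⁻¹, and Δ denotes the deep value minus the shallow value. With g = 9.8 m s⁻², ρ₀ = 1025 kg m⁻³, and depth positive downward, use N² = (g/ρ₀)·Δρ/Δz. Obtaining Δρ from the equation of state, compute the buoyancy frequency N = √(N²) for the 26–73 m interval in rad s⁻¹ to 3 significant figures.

0.0219 rad s⁻¹

ΔT = +7.8 K, ΔS = +5.26 psu (deep − shallow).
Δρ/ρ₀ = −αΔT + βΔS = -1.482 × 10⁻³ + 3.7872 × 10⁻³ = 2.3052 × 10⁻³, so Δρ ≈ 2.363 kg m⁻³.
N² = (g/ρ₀)·Δρ/Δz = g·(Δρ/ρ₀)/Δz = 9.8 × 2.3052 × 10⁻³ / 47 = 4.8066 × 10⁻⁴ s⁻².
N = √(4.8066 × 10⁻⁴) = 0.021924 rad s⁻¹ ≈ 0.0219 rad s⁻¹.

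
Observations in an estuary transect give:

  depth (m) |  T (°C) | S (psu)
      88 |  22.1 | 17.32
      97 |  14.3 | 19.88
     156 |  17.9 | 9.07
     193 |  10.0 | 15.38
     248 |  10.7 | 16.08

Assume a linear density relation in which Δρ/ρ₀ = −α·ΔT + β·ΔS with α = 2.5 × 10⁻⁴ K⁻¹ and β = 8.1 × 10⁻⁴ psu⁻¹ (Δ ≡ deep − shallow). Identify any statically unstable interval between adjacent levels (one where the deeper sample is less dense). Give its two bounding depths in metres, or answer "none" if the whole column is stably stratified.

97–156 m

Evaluate Δρ/ρ₀ = −αΔT + βΔS across each adjacent pair:
  88–97 m: −αΔT+βΔS = −(2.5 × 10⁻⁴)(-7.8)+(8.1 × 10⁻⁴)(+2.56) = 4.0 × 10⁻³ → stable
  97–156 m: −αΔT+βΔS = −(2.5 × 10⁻⁴)(+3.6)+(8.1 × 10⁻⁴)(-10.81) = -9.7 × 10⁻³ → UNSTABLE
  156–193 m: −αΔT+βΔS = −(2.5 × 10⁻⁴)(-7.9)+(8.1 × 10⁻⁴)(+6.31) = 7.1 × 10⁻³ → stable
  193–248 m: −αΔT+βΔS = −(2.5 × 10⁻⁴)(+0.7)+(8.1 × 10⁻⁴)(+0.70) = 3.9 × 10⁻⁴ → stable
The 97–156 m interval has Δρ < 0: lighter water underlies denser water.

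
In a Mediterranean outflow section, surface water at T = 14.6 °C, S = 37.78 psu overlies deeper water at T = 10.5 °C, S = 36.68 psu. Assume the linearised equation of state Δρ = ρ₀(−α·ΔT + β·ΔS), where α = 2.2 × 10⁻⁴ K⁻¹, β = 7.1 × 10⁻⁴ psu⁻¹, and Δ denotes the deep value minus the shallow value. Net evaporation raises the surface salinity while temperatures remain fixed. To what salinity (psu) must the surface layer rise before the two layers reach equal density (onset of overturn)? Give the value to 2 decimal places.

37.95 psu

Neutral buoyancy requires −α(T_deep − T_surf) + β(S_deep − S_surf′) = 0.
S_surf′ = S_deep − (α/β)·ΔT = 36.68 − (2.2 × 10⁻⁴/7.1 × 10⁻⁴)·(-4.1) = 37.9504 psu.
Increase required: 37.9504 − 37.78 = 0.1704 psu.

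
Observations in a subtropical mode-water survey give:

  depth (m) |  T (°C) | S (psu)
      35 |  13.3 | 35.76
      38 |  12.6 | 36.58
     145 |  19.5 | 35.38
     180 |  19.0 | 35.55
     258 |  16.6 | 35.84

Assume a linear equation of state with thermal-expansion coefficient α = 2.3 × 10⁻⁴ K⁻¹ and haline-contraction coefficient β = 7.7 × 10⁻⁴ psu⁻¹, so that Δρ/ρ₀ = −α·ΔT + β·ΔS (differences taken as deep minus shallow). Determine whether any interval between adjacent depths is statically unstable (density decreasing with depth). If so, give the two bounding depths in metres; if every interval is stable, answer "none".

38–145 m

Evaluate Δρ/ρ₀ = −αΔT + βΔS across each adjacent pair:
  35–38 m: −αΔT+βΔS = −(2.3 × 10⁻⁴)(-0.7)+(7.7 × 10⁻⁴)(+0.82) = 7.9 × 10⁻⁴ → stable
  38–145 m: −αΔT+βΔS = −(2.3 × 10⁻⁴)(+6.9)+(7.7 × 10⁻⁴)(-1.20) = -2.5 × 10⁻³ → UNSTABLE
  145–180 m: −αΔT+βΔS = −(2.3 × 10⁻⁴)(-0.5)+(7.7 × 10⁻⁴)(+0.17) = 2.5 × 10⁻⁴ → stable
  180–258 m: −αΔT+βΔS = −(2.3 × 10⁻⁴)(-2.4)+(7.7 × 10⁻⁴)(+0.29) = 7.8 × 10⁻⁴ → stable
The 38–145 m interval has Δρ < 0: lighter water underlies denser water.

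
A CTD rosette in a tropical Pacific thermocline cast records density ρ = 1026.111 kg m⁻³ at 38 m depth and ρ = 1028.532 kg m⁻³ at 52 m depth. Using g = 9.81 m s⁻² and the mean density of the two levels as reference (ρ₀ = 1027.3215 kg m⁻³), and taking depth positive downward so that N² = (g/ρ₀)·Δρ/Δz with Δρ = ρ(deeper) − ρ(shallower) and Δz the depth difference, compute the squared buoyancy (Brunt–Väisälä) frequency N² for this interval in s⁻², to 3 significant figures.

1.65 × 10⁻³ s⁻²

Δρ = 1028.532 − 1026.111 = 2.421 kg m⁻³ over Δz = 52 − 38 = 14 m.
N² = (9.81/1027.3215) × (2.421/14) = 1.6513 × 10⁻³ s⁻² ≈ 1.65 × 10⁻³ s⁻².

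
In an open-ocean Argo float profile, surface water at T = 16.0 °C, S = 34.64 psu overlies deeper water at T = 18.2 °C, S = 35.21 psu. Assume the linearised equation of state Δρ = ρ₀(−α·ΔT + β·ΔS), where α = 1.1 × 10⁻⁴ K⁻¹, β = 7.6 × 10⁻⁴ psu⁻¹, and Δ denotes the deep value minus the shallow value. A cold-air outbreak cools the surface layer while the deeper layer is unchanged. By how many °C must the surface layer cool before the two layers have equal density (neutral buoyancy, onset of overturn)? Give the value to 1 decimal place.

1.7 °C

Neutral buoyancy requires Δρ = 0, i.e. −α(T_deep − T_surf′) + β(S_deep − S_surf) = 0.
T_surf′ = T_deep − (β/α)·ΔS = 18.2 − (7.6 × 10⁻⁴/1.1 × 10⁻⁴)·(+0.57) = 14.262 °C.
Cooling required: 16.0 − (14.262) = 1.738 °C.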